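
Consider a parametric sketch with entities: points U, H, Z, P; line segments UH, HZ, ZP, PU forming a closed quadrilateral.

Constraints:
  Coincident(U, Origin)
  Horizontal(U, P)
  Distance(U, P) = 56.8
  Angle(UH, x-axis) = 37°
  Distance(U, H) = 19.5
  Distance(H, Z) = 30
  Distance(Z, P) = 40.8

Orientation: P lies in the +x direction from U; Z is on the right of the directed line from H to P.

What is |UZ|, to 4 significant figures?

26.96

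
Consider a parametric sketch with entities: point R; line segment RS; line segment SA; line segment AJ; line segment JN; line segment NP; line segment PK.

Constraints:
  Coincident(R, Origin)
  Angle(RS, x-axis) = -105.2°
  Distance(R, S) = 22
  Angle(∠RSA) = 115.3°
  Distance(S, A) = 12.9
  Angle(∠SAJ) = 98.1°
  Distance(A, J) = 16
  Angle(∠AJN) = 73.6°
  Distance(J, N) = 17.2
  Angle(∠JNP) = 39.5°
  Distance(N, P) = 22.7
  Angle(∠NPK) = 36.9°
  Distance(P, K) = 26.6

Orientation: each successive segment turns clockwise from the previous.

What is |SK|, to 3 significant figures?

27.4

∠JNP = 39.5° gives NP at -139° from the x-axis; with |NP| = 22.7, P = (-23.3, -22.7). ∠NPK = 36.9° gives PK at 78.2° from the x-axis; with |PK| = 26.6, K = (-17.9, 3.30). Then |SK| = |K − S| = 27.4.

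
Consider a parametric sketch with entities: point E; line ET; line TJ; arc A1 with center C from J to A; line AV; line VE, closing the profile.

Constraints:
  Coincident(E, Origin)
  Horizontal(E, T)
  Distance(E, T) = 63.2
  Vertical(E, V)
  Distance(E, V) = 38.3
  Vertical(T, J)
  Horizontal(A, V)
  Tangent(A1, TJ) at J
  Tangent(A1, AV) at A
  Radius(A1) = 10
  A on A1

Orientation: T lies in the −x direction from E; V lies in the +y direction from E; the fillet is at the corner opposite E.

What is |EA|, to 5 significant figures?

65.552

E is at the origin; E and T share the same y with |ET| = 63.2 and T on the −x side, so T = (-63.200, 0.0000). E and V share the same x with |EV| = 38.3 and V on the +y side, so V = (0.0000, 38.300). The virtual corner opposite E is at (-63.200, 38.300). Since A1 is tangent to TJ there, CJ ⟂ TJ and tangency of A1 to AV means the radius CA is perpendicular to AV, with radius 10.0, so the center C sits 10.0 in from both sides at C = (-53.200, 28.300). That places the tangent points at J = (-63.200, 28.300) on TJ and A = (-53.200, 38.300) on AV. Then |EA| = |A − E| = 65.552.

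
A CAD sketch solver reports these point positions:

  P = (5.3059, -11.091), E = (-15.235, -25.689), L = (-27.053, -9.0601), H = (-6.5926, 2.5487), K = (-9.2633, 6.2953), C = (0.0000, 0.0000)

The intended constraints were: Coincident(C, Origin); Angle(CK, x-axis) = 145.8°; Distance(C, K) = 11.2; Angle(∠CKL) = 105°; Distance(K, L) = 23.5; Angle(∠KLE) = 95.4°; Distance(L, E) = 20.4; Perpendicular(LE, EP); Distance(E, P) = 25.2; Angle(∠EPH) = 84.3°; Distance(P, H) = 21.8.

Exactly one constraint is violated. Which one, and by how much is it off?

Distance(P, H) = 21.8 — off by 3.70.

C = (0.00, 0.00) ✓; CK at 145.8° ✓; |CK| = 11.20 ✓; ∠CKL = 105.0° ✓; |KL| = 23.50 ✓; ∠KLE = 95.40° ✓; |LE| = 20.40 ✓; ∠(LE, EP) = 90.00° ✓; |EP| = 25.20 ✓; ∠EPH = 84.30° ✓; |PH| = 18.10 ✗.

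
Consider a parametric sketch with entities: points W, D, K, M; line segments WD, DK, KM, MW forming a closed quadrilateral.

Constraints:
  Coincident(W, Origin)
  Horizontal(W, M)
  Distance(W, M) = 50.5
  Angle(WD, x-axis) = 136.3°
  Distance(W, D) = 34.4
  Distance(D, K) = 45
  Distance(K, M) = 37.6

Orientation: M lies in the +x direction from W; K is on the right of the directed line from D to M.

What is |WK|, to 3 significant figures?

12.9

W is at the origin; W and M share the same y with |WM| = 50.5 and M in +x, so M = (50.5, 0). WD runs at 136.3° with |WD| = 34.4, so D = (-24.9, 23.8). K is determined by |DK| = 45.0 and |KM| = 37.6 together: it lies at the intersection of circle(D, 45.0) and circle(M, 37.6). With |DM| = 79.0, the foot of the radical line on DM is 43.4 from D and the perpendicular offset is √(45.0² − 43.4²) = 12.0. Taking the right-of-DM solution: K = (12.9, -0.687).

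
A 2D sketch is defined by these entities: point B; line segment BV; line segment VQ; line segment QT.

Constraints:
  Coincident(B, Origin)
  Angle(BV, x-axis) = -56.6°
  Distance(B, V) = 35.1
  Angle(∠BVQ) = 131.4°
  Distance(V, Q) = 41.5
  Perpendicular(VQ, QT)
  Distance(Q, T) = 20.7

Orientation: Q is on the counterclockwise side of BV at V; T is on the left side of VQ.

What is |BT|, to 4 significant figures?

64.96

B is at the origin; BV runs at -56.6° with length 35.1, so V = 35.1·(cos -56.6°, sin -56.6°) = (19.32, -29.30). ∠BVQ = 131.4°, so VQ runs at -56.6° + (180° − 131.4°) = -8.000° from the x-axis; with |VQ| = 41.5, Q = V + 41.5·(cos -8.000°, sin -8.000°) = (60.42, -35.08). VQ is perpendicular to QT; with |QT| = 20.7 on the left of VQ, T = Q + 20.7·(0.1392, 0.9903) = (63.30, -14.58). Then |BT| = |T − B| = 64.96.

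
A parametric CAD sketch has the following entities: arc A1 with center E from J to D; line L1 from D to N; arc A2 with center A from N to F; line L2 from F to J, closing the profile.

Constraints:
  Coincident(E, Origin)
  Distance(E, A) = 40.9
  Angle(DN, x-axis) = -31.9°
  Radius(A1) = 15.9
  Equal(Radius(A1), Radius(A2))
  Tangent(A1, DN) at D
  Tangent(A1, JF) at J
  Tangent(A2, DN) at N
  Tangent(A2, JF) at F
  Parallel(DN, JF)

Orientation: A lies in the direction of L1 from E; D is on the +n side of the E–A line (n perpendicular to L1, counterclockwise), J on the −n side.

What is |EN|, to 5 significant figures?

43.882

The slot axis is L1's direction at -31.9°, so u = (cos -31.9°, sin -31.9°) = (0.84897, -0.52844) and n = (−sin -31.9°, cos -31.9°) = (0.52844, 0.84897). E is at the origin and A lies 40.9 along u from E, so A = 40.9·u = (34.723, -21.613). Tangency of A1 to both parallel lines with radius 15.9 puts D and J at E ± 15.9·n: D = (8.4022, 13.499), J = (-8.4022, -13.499). Equal radii place N and F the same way about A: N = A + 15.9·n = (43.125, -8.1145), F = A − 15.9·n = (26.321, -35.112). Then |EN| = |N − E| = 43.882.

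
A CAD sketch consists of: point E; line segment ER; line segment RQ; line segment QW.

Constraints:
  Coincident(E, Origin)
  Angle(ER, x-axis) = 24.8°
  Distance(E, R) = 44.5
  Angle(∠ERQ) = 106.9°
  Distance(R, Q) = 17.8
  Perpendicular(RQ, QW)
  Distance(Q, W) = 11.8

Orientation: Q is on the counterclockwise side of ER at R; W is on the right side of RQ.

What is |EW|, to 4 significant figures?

62.46

∠ERQ = 106.9°, so RQ runs at 24.8° + (180° − 106.9°) = 97.90° from the x-axis; with |RQ| = 17.8, Q = R + 17.8·(cos 97.90°, sin 97.90°) = (37.95, 36.30). RQ is perpendicular to QW; with |QW| = 11.8 on the right of RQ, W = Q + 11.8·(0.9905, 0.1374) = (49.64, 37.92). Then |EW| = |W − E| = 62.46.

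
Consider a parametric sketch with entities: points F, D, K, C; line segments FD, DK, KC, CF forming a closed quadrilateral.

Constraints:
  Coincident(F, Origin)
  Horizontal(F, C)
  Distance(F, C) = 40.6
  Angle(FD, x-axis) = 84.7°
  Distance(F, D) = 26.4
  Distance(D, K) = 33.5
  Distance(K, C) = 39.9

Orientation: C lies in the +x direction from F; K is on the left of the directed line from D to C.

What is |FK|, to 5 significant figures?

51.483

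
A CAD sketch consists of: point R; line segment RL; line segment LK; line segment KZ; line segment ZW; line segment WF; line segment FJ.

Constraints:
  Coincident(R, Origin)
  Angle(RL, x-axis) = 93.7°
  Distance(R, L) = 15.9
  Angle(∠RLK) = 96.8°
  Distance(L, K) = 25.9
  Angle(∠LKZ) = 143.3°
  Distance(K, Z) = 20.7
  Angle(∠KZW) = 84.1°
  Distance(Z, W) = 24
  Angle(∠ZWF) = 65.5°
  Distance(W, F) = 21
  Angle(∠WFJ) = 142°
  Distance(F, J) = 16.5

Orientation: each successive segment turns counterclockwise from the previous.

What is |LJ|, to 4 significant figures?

22.98

R is at the origin; RL runs at 93.7° with length 15.9, so L = (-1.026, 15.87). ∠RLK = 96.8° gives LK at 176.9° from the x-axis; with |LK| = 25.9, K = (-26.89, 17.27). ∠LKZ = 143.3° gives KZ at -146.4° from the x-axis; with |KZ| = 20.7, Z = (-44.13, 5.812). ∠KZW = 84.1° gives ZW at -50.50° from the x-axis; with |ZW| = 24.0, W = (-28.86, -12.71). ∠ZWF = 65.5° gives WF at 64.00° from the x-axis; with |WF| = 21.0, F = (-19.66, 6.168). ∠WFJ = 142.0° gives FJ at 102.0° from the x-axis; with |FJ| = 16.5, J = (-23.09, 22.31). Then |LJ| = |J − L| = 22.98.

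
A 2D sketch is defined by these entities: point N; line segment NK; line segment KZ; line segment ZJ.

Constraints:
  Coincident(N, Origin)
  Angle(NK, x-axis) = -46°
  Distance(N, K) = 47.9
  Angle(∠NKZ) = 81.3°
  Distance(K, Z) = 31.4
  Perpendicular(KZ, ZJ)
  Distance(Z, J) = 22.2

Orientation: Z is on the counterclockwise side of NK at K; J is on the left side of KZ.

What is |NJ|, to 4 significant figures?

34.87

∠NKZ = 81.3°, so KZ runs at -46.0° + (180° − 81.3°) = 52.70° from the x-axis; with |KZ| = 31.4, Z = K + 31.4·(cos 52.70°, sin 52.70°) = (52.30, -9.479). The perpendicularity gives ZJ at right angles to KZ; with |ZJ| = 22.2 on the left of KZ, J = Z + 22.2·(-0.7955, 0.6060) = (34.64, 3.974). Then |NJ| = |J − N| = 34.87.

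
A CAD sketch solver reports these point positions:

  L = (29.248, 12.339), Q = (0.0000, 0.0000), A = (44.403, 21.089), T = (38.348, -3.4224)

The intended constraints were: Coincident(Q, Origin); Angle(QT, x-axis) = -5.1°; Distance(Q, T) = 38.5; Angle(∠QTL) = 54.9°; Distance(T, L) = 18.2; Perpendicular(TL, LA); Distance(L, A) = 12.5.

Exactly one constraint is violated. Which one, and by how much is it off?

Distance(L, A) = 12.5 — off by 5.00.

Q = (0.00, 0.00) ✓; QT at -5.100° ✓; |QT| = 38.50 ✓; ∠QTL = 54.90° ✓; |TL| = 18.20 ✓; ∠(TL, LA) = 90.00° ✓; |LA| = 17.50 ✗.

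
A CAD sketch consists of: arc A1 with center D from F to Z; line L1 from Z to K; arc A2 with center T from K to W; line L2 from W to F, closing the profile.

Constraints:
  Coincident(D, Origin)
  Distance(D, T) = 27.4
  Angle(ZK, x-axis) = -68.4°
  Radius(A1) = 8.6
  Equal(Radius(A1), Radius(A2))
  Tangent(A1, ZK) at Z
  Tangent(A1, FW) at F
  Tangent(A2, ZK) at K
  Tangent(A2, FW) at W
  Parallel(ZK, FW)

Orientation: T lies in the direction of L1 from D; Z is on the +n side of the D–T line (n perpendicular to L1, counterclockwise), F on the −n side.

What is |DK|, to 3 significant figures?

28.7

The slot axis is L1's direction at -68.4°, so u = (cos -68.4°, sin -68.4°) = (0.368, -0.930) and n = (−sin -68.4°, cos -68.4°) = (0.930, 0.368). D is at the origin and T lies 27.4 along u from D, so T = 27.4·u = (10.1, -25.5). Tangency of A1 to both parallel lines with radius 8.6 puts Z and F at D ± 8.6·n: Z = (8.00, 3.17), F = (-8.00, -3.17). Equal radii place K and W the same way about T: K = T + 8.6·n = (18.1, -22.3), W = T − 8.6·n = (2.09, -28.6). Then |DK| = |K − D| = 28.7.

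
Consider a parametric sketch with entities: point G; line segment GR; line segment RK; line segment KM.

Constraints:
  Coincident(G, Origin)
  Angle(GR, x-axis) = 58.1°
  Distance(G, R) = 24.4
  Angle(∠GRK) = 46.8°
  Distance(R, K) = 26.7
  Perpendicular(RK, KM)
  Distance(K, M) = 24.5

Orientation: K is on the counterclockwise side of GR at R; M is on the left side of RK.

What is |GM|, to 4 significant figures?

12.04

G is at the origin; GR runs at 58.1° with length 24.4, so R = 24.4·(cos 58.1°, sin 58.1°) = (12.89, 20.71). ∠GRK = 46.8°, so RK runs at 58.1° + (180° − 46.8°) = 191.3° from the x-axis; with |RK| = 26.7, K = R + 26.7·(cos 191.3°, sin 191.3°) = (-13.29, 15.48). RK is perpendicular to KM; with |KM| = 24.5 on the left of RK, M = K + 24.5·(0.1959, -0.9806) = (-8.488, -8.542). Then |GM| = |M − G| = 12.04.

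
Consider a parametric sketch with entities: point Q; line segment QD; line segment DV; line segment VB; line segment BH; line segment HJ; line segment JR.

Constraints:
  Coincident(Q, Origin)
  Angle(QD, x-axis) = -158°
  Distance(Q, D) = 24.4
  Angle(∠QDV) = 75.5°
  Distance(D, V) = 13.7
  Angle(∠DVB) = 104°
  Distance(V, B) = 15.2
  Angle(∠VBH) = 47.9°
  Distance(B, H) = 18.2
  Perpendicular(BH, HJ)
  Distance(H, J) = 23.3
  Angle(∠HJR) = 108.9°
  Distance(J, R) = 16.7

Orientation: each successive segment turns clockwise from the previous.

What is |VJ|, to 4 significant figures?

14.45

Q is at the origin; QD runs at -158.0° with length 24.4, so D = (-22.62, -9.140). ∠QDV = 75.5° gives DV at 97.50° from the x-axis; with |DV| = 13.7, V = (-24.41, 4.442). ∠DVB = 104.0° gives VB at 21.50° from the x-axis; with |VB| = 15.2, B = (-10.27, 10.01). ∠VBH = 47.9° gives BH at -110.6° from the x-axis; with |BH| = 18.2, H = (-16.67, -7.023). The perpendicularity gives HJ at right angles to BH, so HJ runs at 159.4°; with |HJ| = 23.3, J = (-38.48, 1.175). Then |VJ| = |J − V| = 14.45.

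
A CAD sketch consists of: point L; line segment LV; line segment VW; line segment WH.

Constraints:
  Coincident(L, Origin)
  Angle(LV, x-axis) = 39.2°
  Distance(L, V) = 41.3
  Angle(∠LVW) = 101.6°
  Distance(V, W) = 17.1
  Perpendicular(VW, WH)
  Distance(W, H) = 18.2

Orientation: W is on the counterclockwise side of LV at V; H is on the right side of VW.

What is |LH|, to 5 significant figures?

63.922

∠LVW = 101.6°, so VW runs at 39.2° + (180° − 101.6°) = 117.60° from the x-axis; with |VW| = 17.1, W = V + 17.1·(cos 117.60°, sin 117.60°) = (24.083, 41.257). VW is perpendicular to WH; with |WH| = 18.2 on the right of VW, H = W + 18.2·(0.88620, 0.46330) = (40.212, 49.689). Then |LH| = |H − L| = 63.922.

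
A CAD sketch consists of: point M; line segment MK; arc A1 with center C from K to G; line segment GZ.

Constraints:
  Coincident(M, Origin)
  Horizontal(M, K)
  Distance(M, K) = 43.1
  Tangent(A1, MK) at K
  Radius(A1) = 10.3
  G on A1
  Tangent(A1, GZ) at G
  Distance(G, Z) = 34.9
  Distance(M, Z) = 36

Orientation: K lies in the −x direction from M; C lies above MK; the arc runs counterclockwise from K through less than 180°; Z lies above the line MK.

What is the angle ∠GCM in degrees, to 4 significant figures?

21.70°

Checks: |CG| = 10.30 ✓; ∠(CG, GZ) = 90.00° ✓; |GZ| = 34.90 ✓; |MZ| = 36.00 ✓.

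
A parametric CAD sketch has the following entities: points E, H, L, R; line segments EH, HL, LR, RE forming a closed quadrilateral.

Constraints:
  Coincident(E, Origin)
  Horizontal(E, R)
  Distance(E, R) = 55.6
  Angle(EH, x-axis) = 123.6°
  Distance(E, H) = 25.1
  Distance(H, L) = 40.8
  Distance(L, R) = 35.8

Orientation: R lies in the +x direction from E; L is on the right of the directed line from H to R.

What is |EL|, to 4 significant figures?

19.96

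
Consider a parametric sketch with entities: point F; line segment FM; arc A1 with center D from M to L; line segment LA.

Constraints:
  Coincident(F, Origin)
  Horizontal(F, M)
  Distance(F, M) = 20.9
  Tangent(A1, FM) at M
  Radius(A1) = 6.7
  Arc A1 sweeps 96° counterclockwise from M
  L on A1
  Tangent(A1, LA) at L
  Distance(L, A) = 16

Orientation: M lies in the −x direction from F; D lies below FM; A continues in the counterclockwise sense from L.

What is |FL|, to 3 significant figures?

28.5

F is at the origin; FM is horizontal with |FM| = 20.9 and M on the −x side, so M = (-20.9, 0.00). Tangency of A1 to FM means the radius DM is perpendicular to FM, so D = M + (0, -6.7) = (-20.9, -6.70). On A1, M sits at bearing 90° from D; a 96° counterclockwise sweep puts L at bearing 186°, so L = D + 6.7·(cos 186°, sin 186°) = (-27.6, -7.40). Then |FL| = |L − F| = 28.5.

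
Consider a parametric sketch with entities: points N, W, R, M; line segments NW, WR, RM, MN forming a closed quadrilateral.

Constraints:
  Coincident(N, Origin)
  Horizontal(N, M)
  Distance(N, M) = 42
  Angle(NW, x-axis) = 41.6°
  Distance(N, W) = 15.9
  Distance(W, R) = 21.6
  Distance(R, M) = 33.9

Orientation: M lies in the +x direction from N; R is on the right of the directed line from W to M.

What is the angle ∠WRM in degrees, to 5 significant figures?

65.912°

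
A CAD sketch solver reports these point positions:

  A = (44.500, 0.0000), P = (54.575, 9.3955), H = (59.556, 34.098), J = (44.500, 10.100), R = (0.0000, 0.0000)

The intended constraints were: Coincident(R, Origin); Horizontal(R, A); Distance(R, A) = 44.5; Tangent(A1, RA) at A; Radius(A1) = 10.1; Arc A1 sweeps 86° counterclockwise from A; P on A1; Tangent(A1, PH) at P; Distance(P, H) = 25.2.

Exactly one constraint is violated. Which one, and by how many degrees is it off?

Tangent(A1, PH) at P — off by 7.40°.

R = (0.00, 0.00) ✓; R.y = 0.00, A.y = 0.00 ✓; |RA| = 44.50 ✓; ∠(JA, AR) = 90.00° ✓; |JA| = 10.10 ✓; bearing(J→P) − bearing(J→A) = 86.00° ✓; |JP| = 10.10 ✓; ∠(JP, PH) = 97.40° ✗; |PH| = 25.20 ✓.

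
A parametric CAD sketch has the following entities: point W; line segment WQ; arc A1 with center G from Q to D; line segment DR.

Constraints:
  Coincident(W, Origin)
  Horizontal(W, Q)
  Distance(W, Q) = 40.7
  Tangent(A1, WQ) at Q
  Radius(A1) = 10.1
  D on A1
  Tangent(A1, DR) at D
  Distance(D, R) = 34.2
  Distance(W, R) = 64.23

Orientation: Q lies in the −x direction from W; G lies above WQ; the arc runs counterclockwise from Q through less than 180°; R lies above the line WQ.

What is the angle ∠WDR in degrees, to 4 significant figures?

138.3°

W is at the origin; WQ is horizontal with |WQ| = 40.7 and Q on the −x side, so Q = (-40.70, 0.000). Since A1 is tangent to WQ there, GQ ⟂ WQ, so G = Q + (0, 10.1) = (-40.70, 10.10). Since GD ⟂ DR (tangency), |GR| = √(10.1² + 34.2²) = 35.66 regardless of where D sits on A1. So R lies on both circle(W, 64.23) and circle(G, 35.66); the above-WQ intersection is R = (-45.38, 45.45). D is the foot of the tangent from R: D = (-31.47, 14.21).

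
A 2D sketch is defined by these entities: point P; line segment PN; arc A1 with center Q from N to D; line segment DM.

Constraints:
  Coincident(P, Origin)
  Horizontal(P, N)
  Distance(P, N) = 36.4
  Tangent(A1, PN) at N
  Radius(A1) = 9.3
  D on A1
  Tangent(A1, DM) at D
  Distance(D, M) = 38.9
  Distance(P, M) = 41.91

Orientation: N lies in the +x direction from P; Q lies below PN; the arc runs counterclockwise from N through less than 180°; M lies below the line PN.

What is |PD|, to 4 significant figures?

28.50

P is at the origin; P and N share the same y with |PN| = 36.4 and N on the +x side, so N = (36.40, 0.000). Tangency of A1 to PN means the radius QN is perpendicular to PN, so Q = N + (0, -9.3) = (36.40, -9.300). Since QD ⟂ DM (tangency), |QM| = √(9.3² + 38.9²) = 40.00 regardless of where D sits on A1. So M lies on both circle(P, 41.91) and circle(Q, 40.00); the below-PN intersection is M = (11.22, -40.38). D is the foot of the tangent from M: D = (28.01, -5.287).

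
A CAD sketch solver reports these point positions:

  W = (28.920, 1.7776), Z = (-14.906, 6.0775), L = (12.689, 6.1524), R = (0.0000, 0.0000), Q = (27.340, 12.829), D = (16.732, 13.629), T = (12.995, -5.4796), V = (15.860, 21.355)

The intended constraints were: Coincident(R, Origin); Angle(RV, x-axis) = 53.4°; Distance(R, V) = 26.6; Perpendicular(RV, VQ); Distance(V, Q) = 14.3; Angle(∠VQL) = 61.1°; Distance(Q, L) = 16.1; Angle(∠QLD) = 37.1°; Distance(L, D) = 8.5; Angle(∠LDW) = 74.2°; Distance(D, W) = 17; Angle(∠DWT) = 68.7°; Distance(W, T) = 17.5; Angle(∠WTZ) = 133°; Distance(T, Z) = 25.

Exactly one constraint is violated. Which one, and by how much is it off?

Distance(T, Z) = 25 — off by 5.20.

R = (0.00, 0.00) ✓; RV at 53.40° ✓; |RV| = 26.60 ✓; ∠(RV, VQ) = 90.00° ✓; |VQ| = 14.30 ✓; ∠VQL = 61.10° ✓; |QL| = 16.10 ✓; ∠QLD = 37.10° ✓; |LD| = 8.500 ✓; ∠LDW = 74.20° ✓; |DW| = 17.00 ✓; ∠DWT = 68.70° ✓; |WT| = 17.50 ✓; ∠WTZ = 133.0° ✓; |TZ| = 30.20 ✗.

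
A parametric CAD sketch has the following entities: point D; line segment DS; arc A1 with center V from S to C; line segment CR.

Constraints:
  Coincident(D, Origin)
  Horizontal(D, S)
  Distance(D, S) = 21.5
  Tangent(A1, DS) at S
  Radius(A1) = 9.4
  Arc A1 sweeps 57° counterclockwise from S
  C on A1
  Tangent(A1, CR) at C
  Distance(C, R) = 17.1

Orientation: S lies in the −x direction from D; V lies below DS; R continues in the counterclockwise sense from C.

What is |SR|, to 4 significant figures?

25.35

D is at the origin; DS is horizontal with |DS| = 21.5 and S on the −x side, so S = (-21.50, 0.000). Tangency of A1 to DS means the radius VS is perpendicular to DS, so V = S + (0, -9.4) = (-21.50, -9.400). On A1, S sits at bearing 90° from V; a 57° counterclockwise sweep puts C at bearing 147°, so C = V + 9.4·(cos 147°, sin 147°) = (-29.38, -4.280). The tangent condition forces VC to be normal to CR, so CR runs along (−sin 147°, cos 147°); with |CR| = 17.1, R = (-38.70, -18.62). Then |SR| = |R − S| = 25.35.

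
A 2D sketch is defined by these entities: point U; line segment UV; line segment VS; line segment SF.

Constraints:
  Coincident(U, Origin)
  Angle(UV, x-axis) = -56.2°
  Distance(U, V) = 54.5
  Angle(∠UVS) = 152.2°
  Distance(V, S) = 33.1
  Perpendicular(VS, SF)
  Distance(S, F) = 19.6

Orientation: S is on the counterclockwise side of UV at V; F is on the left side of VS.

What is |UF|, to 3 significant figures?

81.5

U is at the origin; UV runs at -56.2° with length 54.5, so V = 54.5·(cos -56.2°, sin -56.2°) = (30.3, -45.3). ∠UVS = 152.2°, so VS runs at -56.2° + (180° − 152.2°) = -28.4° from the x-axis; with |VS| = 33.1, S = V + 33.1·(cos -28.4°, sin -28.4°) = (59.4, -61.0). VS ⟂ SF; with |SF| = 19.6 on the left of VS, F = S + 19.6·(0.476, 0.880) = (68.8, -43.8). Then |UF| = |F − U| = 81.5.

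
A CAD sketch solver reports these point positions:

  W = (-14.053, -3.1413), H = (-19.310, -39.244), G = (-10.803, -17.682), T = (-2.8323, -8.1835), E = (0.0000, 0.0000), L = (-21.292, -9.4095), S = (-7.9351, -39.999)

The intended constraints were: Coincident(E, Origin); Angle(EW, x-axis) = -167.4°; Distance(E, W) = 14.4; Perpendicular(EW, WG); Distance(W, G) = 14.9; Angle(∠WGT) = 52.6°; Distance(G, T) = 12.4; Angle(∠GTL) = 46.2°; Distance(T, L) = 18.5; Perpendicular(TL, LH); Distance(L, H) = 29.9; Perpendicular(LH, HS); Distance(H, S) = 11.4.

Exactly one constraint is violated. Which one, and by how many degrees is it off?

Perpendicular(LH, HS) — off by 7.60°.

E = (0.00, 0.00) ✓; EW at -167.4° ✓; |EW| = 14.40 ✓; ∠(EW, WG) = 90.00° ✓; |WG| = 14.90 ✓; ∠WGT = 52.60° ✓; |GT| = 12.40 ✓; ∠GTL = 46.20° ✓; |TL| = 18.50 ✓; ∠(TL, LH) = 90.00° ✓; |LH| = 29.90 ✓; ∠(LH, HS) = 82.40° ✗; |HS| = 11.40 ✓.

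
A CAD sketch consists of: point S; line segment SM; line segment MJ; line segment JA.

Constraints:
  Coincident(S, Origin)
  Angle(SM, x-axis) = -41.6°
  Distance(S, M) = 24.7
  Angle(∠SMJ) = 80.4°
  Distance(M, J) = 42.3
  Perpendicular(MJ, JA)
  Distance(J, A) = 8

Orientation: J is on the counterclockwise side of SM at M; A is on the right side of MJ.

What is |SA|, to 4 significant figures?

50.05

S is at the origin; SM runs at -41.6° with length 24.7, so M = 24.7·(cos -41.6°, sin -41.6°) = (18.47, -16.40). ∠SMJ = 80.4°, so MJ runs at -41.6° + (180° − 80.4°) = 58.00° from the x-axis; with |MJ| = 42.3, J = M + 42.3·(cos 58.00°, sin 58.00°) = (40.89, 19.47). The perpendicularity gives JA at right angles to MJ; with |JA| = 8.0 on the right of MJ, A = J + 8.0·(0.8480, -0.5299) = (47.67, 15.23). Then |SA| = |A − S| = 50.05.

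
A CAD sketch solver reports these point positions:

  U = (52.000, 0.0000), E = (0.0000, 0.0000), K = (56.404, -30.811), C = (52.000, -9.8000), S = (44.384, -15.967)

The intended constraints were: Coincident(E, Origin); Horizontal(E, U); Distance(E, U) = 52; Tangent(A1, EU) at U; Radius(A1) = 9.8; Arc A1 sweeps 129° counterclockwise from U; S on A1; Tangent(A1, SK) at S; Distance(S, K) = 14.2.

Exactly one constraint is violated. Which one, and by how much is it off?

Distance(S, K) = 14.2 — off by 4.90.

E = (0.00, 0.00) ✓; E.y = 0.00, U.y = 0.00 ✓; |EU| = 52.00 ✓; ∠(CU, UE) = 90.00° ✓; |CU| = 9.800 ✓; bearing(C→S) − bearing(C→U) = 129.0° ✓; |CS| = 9.800 ✓; ∠(CS, SK) = 90.00° ✓; |SK| = 19.10 ✗.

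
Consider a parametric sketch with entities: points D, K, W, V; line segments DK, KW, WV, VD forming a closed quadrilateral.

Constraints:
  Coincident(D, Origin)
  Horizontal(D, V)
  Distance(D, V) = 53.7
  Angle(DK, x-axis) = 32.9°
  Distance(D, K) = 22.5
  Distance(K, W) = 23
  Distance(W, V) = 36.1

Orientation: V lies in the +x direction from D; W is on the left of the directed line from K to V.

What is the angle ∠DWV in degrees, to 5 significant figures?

82.180°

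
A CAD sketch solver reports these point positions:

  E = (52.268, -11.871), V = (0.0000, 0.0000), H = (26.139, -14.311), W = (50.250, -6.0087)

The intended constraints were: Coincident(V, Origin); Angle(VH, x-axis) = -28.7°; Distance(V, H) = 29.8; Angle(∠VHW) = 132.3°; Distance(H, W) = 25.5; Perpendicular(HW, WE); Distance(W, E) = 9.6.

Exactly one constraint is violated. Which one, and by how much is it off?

Distance(W, E) = 9.6 — off by 3.40.

V = (0.00, 0.00) ✓; VH at -28.70° ✓; |VH| = 29.80 ✓; ∠VHW = 132.3° ✓; |HW| = 25.50 ✓; ∠(HW, WE) = 90.01° ✓; |WE| = 6.200 ✗.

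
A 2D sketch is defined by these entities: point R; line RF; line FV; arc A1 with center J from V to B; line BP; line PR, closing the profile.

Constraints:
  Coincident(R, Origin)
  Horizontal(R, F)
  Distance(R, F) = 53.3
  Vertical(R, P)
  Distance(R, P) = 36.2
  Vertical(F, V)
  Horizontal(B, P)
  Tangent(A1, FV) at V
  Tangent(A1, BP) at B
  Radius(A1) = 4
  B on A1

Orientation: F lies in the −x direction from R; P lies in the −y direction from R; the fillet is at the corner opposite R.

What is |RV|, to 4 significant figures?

62.27

R is at the origin; RF is horizontal with |RF| = 53.3 and F on the −x side, so F = (-53.30, 0.000). R and P share the same x with |RP| = 36.2 and P on the −y side, so P = (0.000, -36.20). The virtual corner opposite R is at (-53.30, -36.20). Since A1 is tangent to FV there, JV ⟂ FV and the tangent condition forces JB to be normal to BP, with radius 4.0, so the center J sits 4.0 in from both sides at J = (-49.30, -32.20). That places the tangent points at V = (-53.30, -32.20) on FV and B = (-49.30, -36.20) on BP. Then |RV| = |V − R| = 62.27.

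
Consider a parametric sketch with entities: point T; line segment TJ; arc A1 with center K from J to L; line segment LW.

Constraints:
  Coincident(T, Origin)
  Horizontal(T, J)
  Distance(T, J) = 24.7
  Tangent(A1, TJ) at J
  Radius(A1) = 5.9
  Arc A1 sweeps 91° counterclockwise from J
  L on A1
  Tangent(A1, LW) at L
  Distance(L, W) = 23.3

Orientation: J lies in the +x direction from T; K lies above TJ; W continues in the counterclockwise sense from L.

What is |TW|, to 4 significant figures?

42.07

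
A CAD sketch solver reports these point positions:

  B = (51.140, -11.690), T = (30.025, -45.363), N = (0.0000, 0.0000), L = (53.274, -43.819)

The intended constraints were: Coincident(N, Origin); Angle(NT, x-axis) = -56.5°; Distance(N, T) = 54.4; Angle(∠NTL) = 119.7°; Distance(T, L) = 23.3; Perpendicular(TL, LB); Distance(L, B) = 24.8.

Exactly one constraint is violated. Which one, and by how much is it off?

Distance(L, B) = 24.8 — off by 7.40.

N = (0.00, 0.00) ✓; NT at -56.50° ✓; |NT| = 54.40 ✓; ∠NTL = 119.7° ✓; |TL| = 23.30 ✓; ∠(TL, LB) = 90.00° ✓; |LB| = 32.20 ✗.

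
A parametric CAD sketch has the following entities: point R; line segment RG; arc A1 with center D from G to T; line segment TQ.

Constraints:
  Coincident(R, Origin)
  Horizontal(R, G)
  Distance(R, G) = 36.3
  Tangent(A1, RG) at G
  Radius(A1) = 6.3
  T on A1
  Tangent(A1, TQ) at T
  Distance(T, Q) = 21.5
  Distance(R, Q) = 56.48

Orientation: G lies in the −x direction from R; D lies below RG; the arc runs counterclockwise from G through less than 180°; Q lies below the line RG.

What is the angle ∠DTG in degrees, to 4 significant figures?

58.77°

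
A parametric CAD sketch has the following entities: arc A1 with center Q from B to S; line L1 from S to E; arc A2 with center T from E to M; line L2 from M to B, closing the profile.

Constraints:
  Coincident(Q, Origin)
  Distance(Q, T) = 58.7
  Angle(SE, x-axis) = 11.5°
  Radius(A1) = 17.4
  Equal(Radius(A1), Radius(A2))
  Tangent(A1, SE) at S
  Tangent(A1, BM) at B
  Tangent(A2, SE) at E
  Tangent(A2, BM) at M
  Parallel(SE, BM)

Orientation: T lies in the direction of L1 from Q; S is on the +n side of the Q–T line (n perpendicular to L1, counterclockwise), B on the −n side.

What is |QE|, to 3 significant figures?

61.2

Tangency of A1 to both parallel lines with radius 17.4 puts S and B at Q ± 17.4·n: S = (-3.47, 17.1), B = (3.47, -17.1). Equal radii place E and M the same way about T: E = T + 17.4·n = (54.1, 28.8), M = T − 17.4·n = (61.0, -5.35). Then |QE| = |E − Q| = 61.2.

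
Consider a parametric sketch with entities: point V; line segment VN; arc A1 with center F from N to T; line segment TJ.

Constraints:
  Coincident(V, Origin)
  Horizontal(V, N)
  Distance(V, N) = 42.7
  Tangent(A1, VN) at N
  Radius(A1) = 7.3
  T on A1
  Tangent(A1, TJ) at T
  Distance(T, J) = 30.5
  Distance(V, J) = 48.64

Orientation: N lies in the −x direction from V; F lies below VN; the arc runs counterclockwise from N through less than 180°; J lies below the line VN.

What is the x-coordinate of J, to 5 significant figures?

-31.880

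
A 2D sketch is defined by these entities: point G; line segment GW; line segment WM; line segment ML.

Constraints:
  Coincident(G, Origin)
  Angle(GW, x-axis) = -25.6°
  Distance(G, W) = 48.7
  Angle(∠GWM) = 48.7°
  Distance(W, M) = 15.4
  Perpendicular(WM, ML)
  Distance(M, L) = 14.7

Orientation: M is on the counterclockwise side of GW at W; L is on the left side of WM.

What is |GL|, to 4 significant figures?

27.56

G is at the origin; GW runs at -25.6° with length 48.7, so W = 48.7·(cos -25.6°, sin -25.6°) = (43.92, -21.04). ∠GWM = 48.7°, so WM runs at -25.6° + (180° − 48.7°) = 105.7° from the x-axis; with |WM| = 15.4, M = W + 15.4·(cos 105.7°, sin 105.7°) = (39.75, -6.217). WM is perpendicular to ML; with |ML| = 14.7 on the left of WM, L = M + 14.7·(-0.9627, -0.2706) = (25.60, -10.19). Then |GL| = |L − G| = 27.56.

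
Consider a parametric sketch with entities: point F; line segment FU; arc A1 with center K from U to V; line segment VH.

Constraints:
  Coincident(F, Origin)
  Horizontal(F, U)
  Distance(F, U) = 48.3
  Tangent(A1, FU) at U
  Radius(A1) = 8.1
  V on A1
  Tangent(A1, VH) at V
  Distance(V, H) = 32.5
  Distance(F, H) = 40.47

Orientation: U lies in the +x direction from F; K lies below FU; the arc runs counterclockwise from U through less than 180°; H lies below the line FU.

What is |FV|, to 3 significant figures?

41.5

F is at the origin; FU is horizontal with |FU| = 48.3 and U on the +x side, so U = (48.3, 0.00). The tangent condition forces KU to be normal to FU, so K = U + (0, -8.1) = (48.3, -8.10). Since KV ⟂ VH (tangency), |KH| = √(8.1² + 32.5²) = 33.5 regardless of where V sits on A1. So H lies on both circle(F, 40.47) and circle(K, 33.5); the below-FU intersection is H = (24.8, -32.0). V is the foot of the tangent from H: V = (41.3, -3.98).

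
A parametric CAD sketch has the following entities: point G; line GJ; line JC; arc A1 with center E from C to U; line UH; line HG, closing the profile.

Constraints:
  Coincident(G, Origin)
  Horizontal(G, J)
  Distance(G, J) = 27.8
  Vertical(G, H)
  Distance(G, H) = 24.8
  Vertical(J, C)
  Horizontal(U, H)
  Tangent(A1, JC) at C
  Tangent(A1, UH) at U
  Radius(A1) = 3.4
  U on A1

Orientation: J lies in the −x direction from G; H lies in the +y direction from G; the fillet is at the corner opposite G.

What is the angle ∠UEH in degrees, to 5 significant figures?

82.067°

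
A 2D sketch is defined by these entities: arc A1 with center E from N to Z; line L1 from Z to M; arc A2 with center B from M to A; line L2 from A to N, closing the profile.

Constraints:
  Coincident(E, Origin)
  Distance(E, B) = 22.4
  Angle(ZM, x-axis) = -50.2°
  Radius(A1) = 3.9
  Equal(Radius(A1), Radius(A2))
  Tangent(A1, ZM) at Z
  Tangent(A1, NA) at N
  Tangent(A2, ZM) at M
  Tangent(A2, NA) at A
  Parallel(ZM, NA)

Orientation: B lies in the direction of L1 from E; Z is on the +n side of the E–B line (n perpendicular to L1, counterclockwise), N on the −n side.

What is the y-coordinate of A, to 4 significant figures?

-19.71

Tangency of A1 to both parallel lines with radius 3.9 puts Z and N at E ± 3.9·n: Z = (2.996, 2.496), N = (-2.996, -2.496). Equal radii place M and A the same way about B: M = B + 3.9·n = (17.33, -14.71), A = B − 3.9·n = (11.34, -19.71). So A.y = -19.71.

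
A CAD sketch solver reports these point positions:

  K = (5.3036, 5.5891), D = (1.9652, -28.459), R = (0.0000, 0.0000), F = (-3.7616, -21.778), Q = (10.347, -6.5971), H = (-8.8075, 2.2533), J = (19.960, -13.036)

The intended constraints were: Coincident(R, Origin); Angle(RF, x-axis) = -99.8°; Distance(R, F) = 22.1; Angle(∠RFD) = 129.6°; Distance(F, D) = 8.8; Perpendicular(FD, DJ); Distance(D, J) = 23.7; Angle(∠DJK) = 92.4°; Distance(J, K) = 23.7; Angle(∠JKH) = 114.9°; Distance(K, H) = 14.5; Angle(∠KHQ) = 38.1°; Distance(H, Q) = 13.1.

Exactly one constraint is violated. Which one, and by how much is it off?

Distance(H, Q) = 13.1 — off by 8.00.

R = (0.00, 0.00) ✓; RF at -99.80° ✓; |RF| = 22.10 ✓; ∠RFD = 129.6° ✓; |FD| = 8.800 ✓; ∠(FD, DJ) = 90.00° ✓; |DJ| = 23.70 ✓; ∠DJK = 92.40° ✓; |JK| = 23.70 ✓; ∠JKH = 114.9° ✓; |KH| = 14.50 ✓; ∠KHQ = 38.10° ✓; |HQ| = 21.10 ✗.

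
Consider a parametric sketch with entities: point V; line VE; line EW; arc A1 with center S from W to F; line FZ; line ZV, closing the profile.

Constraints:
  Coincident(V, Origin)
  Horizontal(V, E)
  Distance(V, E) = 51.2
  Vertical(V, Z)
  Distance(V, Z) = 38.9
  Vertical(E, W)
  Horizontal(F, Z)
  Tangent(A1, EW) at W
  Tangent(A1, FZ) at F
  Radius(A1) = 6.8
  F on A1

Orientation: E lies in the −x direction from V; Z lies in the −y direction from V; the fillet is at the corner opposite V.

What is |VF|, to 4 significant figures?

59.03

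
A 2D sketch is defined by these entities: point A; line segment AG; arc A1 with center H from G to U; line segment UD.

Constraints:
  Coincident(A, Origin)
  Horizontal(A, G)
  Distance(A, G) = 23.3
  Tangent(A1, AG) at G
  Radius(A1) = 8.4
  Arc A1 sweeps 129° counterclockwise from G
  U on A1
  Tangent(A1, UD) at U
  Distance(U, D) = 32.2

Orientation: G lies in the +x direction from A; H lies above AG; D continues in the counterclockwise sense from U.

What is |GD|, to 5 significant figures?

41.075

On A1, G sits at bearing -90° from H; a 129° counterclockwise sweep puts U at bearing 39°, so U = H + 8.4·(cos 39°, sin 39°) = (29.828, 13.686). A1 meets UD tangentially, so HU is at right angles to UD, so UD runs along (−sin 39°, cos 39°); with |UD| = 32.2, D = (9.5639, 38.710). Then |GD| = |D − G| = 41.075.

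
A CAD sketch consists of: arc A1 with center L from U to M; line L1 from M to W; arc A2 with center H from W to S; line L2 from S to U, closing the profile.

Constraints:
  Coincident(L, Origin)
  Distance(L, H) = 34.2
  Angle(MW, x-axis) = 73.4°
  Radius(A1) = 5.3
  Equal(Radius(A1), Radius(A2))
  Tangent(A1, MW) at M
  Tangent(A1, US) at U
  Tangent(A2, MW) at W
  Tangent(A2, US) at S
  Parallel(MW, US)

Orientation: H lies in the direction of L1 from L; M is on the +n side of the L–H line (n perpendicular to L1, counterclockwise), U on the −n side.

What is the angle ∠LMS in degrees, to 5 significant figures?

72.780°

The slot axis is L1's direction at 73.4°, so u = (cos 73.4°, sin 73.4°) = (0.28569, 0.95832) and n = (−sin 73.4°, cos 73.4°) = (-0.95832, 0.28569). L is at the origin and H lies 34.2 along u from L, so H = 34.2·u = (9.7705, 32.775). Tangency of A1 to both parallel lines with radius 5.3 puts M and U at L ± 5.3·n: M = (-5.0791, 1.5141), U = (5.0791, -1.5141). Equal radii place W and S the same way about H: W = H + 5.3·n = (4.6914, 34.289), S = H − 5.3·n = (14.850, 31.260). Then cos ∠LMS = ML·MS / (|ML||MS|), giving 72.780°.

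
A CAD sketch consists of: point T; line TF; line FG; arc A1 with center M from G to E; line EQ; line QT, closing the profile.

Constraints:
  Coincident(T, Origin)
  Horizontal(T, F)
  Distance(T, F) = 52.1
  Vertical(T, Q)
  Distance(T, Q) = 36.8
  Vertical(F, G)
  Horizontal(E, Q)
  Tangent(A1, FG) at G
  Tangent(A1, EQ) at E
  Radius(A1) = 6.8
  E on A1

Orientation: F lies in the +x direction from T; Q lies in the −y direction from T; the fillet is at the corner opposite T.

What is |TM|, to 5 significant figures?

54.333

T is at the origin; TF is horizontal with |TF| = 52.1 and F on the +x side, so F = (52.100, 0.0000). T and Q share the same x with |TQ| = 36.8 and Q on the −y side, so Q = (0.0000, -36.800). The virtual corner opposite T is at (52.100, -36.800). The tangent condition forces MG to be normal to FG and A1 meets EQ tangentially, so ME is at right angles to EQ, with radius 6.8, so the center M sits 6.8 in from both sides at M = (45.300, -30.000). Then |TM| = |M − T| = 54.333.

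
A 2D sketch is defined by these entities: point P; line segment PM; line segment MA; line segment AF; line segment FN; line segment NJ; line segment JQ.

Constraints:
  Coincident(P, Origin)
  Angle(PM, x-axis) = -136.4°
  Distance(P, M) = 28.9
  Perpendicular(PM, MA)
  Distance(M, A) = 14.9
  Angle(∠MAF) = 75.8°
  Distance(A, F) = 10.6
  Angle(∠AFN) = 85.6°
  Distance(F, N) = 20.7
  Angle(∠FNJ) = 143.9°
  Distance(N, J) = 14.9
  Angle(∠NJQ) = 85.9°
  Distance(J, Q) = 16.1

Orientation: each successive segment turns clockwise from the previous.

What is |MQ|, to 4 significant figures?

16.96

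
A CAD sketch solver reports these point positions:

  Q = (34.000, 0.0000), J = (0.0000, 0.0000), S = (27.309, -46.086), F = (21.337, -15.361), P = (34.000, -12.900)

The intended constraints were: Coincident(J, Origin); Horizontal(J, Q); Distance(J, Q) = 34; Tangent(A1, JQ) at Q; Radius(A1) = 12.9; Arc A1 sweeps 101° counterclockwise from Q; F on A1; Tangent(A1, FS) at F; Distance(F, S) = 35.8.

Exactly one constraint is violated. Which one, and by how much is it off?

Distance(F, S) = 35.8 — off by 4.50.

J = (0.00, 0.00) ✓; J.y = 0.00, Q.y = 0.00 ✓; |JQ| = 34.00 ✓; ∠(PQ, QJ) = 90.00° ✓; |PQ| = 12.90 ✓; bearing(P→F) − bearing(P→Q) = 101.0° ✓; |PF| = 12.90 ✓; ∠(PF, FS) = 90.00° ✓; |FS| = 31.30 ✗.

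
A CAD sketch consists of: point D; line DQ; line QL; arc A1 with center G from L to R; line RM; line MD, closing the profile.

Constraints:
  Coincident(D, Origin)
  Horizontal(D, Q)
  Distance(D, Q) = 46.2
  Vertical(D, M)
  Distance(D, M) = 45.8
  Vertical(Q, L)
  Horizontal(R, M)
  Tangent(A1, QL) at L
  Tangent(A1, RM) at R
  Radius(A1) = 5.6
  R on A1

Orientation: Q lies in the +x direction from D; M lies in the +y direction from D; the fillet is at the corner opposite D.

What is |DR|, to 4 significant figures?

61.20

D is at the origin; DQ is horizontal with |DQ| = 46.2 and Q on the +x side, so Q = (46.20, 0.000). D and M share the same x with |DM| = 45.8 and M on the +y side, so M = (0.000, 45.80). The virtual corner opposite D is at (46.20, 45.80). A1 meets QL tangentially, so GL is at right angles to QL and the tangent condition forces GR to be normal to RM, with radius 5.6, so the center G sits 5.6 in from both sides at G = (40.60, 40.20). That places the tangent points at L = (46.20, 40.20) on QL and R = (40.60, 45.80) on RM. Then |DR| = |R − D| = 61.20.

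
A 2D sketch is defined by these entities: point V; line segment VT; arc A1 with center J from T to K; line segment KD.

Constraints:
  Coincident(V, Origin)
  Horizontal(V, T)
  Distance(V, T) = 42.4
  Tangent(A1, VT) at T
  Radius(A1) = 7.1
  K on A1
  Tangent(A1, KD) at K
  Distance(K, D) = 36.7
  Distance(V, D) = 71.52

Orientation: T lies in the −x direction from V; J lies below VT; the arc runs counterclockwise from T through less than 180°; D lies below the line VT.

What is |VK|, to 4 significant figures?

49.53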